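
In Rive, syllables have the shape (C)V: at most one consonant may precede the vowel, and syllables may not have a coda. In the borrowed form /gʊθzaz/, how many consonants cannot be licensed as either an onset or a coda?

2

The consonants /θ/, /z/ cannot be parsed into a legal (C)V syllable (no codas are permitted; onsets are limited to one consonant).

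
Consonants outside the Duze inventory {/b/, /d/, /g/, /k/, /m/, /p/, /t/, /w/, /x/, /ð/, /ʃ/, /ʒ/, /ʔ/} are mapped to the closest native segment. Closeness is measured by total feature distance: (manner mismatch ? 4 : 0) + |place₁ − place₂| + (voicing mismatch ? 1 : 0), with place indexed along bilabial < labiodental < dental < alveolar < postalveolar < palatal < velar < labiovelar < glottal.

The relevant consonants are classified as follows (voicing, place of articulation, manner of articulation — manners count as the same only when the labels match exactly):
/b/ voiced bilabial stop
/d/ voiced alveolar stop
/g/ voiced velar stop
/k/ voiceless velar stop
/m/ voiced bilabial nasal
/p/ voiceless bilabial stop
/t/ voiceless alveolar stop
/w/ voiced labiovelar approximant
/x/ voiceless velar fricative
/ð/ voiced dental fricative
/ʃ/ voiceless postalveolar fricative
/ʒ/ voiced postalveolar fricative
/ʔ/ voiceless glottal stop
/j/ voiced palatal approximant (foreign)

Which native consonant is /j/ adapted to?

/w/ is closest: same manner (approximant), place distance 2 (palatal→labiovelar), same voicing; total 2. Next closest is /g/ at distance 5.

w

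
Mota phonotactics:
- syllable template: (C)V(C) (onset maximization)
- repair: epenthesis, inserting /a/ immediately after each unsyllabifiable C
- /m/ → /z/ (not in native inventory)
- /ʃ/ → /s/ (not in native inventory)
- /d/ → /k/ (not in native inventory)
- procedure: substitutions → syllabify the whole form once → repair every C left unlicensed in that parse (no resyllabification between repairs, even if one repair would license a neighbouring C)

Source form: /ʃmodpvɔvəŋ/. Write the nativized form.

sazokpavɔvəŋ

Substitution: /ʃ/ → /s/, /m/ → /z/, /d/ → /k/, giving /szokpvɔvəŋ/.
Syllabifying with onset maximization leaves /s/, /p/ stranded (at most one coda consonant is licensed; onsets are limited to one consonant).
Epenthesis after each stranded consonant: /s/ → /sa/, /p/ → /pa/.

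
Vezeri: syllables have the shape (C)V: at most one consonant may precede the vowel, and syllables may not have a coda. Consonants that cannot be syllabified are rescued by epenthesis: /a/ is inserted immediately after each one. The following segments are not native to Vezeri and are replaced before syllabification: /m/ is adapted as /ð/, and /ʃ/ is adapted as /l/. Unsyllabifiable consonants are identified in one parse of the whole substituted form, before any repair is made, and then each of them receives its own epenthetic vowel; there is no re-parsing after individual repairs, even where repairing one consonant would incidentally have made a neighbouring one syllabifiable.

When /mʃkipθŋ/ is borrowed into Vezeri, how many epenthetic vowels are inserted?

After substitution the input is /ðlkipθŋ/.
The unsyllabifiable consonants are /ð/, /l/, /p/, /θ/, /ŋ/; each receives one epenthetic vowel.

5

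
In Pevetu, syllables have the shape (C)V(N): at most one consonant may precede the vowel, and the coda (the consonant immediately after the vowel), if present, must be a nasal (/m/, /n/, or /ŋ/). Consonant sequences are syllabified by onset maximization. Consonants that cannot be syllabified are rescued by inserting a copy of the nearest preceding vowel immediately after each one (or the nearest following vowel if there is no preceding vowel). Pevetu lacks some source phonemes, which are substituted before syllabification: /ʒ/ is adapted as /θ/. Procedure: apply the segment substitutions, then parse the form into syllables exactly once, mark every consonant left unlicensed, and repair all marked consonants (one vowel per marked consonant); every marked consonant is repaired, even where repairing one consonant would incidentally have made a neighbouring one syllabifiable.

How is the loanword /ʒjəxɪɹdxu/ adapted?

θəjəxɪɹɪdɪxu

Substitution: /ʒ/ → /θ/, giving /θjəxɪɹdxu/.
The consonants /θ/, /ɹ/, /d/ cannot be parsed into a legal (C)V(N) syllable (only a nasal (/m/, /n/, or /ŋ/) is licensed in coda position; onsets are limited to one consonant).
Inserting the epenthetic vowel yields /θ/ → /θə/, /ɹ/ → /ɹɪ/, /d/ → /dɪ/.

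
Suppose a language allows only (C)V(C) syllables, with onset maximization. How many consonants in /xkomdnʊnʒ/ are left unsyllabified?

3

Syllabifying with onset maximization leaves /x/, /d/, /ʒ/ stranded (at most one coda consonant is licensed; onsets are limited to one consonant).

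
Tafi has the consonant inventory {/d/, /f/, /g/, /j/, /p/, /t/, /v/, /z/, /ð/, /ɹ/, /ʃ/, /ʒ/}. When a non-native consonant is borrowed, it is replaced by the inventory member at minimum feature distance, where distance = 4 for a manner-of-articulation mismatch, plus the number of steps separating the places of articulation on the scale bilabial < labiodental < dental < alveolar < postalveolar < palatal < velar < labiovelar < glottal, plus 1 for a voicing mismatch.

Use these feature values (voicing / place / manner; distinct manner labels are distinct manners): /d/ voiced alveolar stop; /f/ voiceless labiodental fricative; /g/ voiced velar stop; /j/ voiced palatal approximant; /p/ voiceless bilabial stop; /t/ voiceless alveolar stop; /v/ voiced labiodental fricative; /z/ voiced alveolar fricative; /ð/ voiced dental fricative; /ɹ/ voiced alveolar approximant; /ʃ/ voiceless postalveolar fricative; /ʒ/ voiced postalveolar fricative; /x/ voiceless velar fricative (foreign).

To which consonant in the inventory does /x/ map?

ʃ

/ʃ/ is closest: same manner (fricative), place distance 2 (velar→postalveolar), same voicing; total 2. Next closest is /ʒ/ at distance 3.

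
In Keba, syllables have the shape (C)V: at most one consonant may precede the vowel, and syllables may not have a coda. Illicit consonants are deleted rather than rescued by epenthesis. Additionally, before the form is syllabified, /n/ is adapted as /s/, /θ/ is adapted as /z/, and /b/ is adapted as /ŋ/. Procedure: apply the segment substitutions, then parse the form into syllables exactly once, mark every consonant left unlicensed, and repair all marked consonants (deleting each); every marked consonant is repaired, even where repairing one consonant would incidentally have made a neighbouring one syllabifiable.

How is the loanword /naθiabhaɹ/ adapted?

Substitution: /n/ → /s/, /θ/ → /z/, /b/ → /ŋ/, giving /saziaŋhaɹ/.
The consonants /ŋ/, /ɹ/ cannot be parsed into a legal (C)V syllable (no codas are permitted; onsets are limited to one consonant).
Deleting the stranded consonants removes /ŋ/, /ɹ/.

saziaha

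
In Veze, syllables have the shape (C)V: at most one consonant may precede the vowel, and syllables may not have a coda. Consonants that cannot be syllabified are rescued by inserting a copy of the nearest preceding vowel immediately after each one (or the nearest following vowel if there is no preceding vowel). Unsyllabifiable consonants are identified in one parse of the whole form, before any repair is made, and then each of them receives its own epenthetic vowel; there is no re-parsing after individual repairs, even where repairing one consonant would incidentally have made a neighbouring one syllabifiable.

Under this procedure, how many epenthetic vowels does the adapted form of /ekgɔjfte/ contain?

3

The unsyllabifiable consonants are /k/, /j/, /f/; each receives one epenthetic vowel.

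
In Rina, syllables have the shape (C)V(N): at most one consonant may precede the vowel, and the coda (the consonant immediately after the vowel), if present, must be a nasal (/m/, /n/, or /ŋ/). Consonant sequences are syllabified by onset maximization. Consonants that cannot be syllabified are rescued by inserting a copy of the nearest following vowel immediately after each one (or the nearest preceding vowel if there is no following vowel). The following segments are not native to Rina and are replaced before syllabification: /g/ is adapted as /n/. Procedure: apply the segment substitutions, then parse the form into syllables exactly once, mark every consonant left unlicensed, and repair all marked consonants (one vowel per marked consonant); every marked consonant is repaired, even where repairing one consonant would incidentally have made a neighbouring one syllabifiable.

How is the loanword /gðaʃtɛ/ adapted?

naðaʃɛtɛ

Substitution: /g/ → /n/, giving /nðaʃtɛ/.
Syllabifying with onset maximization leaves /n/, /ʃ/ stranded (only a nasal (/m/, /n/, or /ŋ/) is licensed in coda position; onsets are limited to one consonant).
Epenthesis after each stranded consonant: /n/ → /na/, /ʃ/ → /ʃɛ/.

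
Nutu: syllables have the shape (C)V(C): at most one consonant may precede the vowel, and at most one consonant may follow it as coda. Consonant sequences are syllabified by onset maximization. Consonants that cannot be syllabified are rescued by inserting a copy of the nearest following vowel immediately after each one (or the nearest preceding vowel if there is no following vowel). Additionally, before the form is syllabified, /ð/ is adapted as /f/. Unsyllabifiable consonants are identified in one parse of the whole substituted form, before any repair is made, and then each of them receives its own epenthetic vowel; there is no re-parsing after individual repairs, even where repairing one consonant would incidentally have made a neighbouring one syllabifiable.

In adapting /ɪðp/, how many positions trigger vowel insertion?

1

After substitution the input is /ɪfp/.
The unsyllabifiable consonants are /p/; each receives one epenthetic vowel.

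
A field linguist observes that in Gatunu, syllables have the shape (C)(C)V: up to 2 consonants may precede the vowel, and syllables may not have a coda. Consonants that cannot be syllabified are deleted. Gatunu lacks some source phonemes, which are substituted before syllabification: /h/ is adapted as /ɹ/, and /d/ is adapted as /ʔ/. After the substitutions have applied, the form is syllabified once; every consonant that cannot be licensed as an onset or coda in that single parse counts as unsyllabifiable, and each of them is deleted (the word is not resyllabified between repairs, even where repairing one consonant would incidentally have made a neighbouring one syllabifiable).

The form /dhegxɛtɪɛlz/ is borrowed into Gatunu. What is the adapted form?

ʔɹegxɛtɪɛ

Substitution: /d/ → /ʔ/, /h/ → /ɹ/, giving /ʔɹegxɛtɪɛlz/.
Under (C)(C)V, the unsyllabifiable consonants are /l/, /z/ (no codas are permitted; onsets may contain at most 2 consonants).
Deletion applies to /l/, /z/.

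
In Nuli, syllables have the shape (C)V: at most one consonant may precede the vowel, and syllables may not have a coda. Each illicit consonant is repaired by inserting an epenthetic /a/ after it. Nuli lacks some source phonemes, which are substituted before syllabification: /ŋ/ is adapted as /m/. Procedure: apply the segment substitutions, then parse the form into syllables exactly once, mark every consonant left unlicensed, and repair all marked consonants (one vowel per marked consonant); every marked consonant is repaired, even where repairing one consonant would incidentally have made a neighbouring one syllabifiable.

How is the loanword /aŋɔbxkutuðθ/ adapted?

amɔbaxakutuðaθa

Substitution: /ŋ/ → /m/, giving /amɔbxkutuðθ/.
The consonants /b/, /x/, /ð/, /θ/ cannot be parsed into a legal (C)V syllable (no codas are permitted; onsets are limited to one consonant).
Each unlicensed consonant becomes the onset of a new syllable: /b/ → /ba/, /x/ → /xa/, /ð/ → /ða/, /θ/ → /θa/.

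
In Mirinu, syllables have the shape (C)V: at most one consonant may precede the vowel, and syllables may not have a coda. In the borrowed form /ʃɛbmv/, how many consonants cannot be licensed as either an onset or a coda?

The consonants /b/, /m/, /v/ cannot be parsed into a legal (C)V syllable (no codas are permitted; onsets are limited to one consonant).

3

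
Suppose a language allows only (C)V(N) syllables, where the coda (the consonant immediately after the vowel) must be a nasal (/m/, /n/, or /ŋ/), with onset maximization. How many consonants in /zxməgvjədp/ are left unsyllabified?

6

The consonants /z/, /x/, /g/, /v/, /d/, /p/ cannot be parsed into a legal (C)V(N) syllable (only a nasal (/m/, /n/, or /ŋ/) is licensed in coda position; onsets are limited to one consonant).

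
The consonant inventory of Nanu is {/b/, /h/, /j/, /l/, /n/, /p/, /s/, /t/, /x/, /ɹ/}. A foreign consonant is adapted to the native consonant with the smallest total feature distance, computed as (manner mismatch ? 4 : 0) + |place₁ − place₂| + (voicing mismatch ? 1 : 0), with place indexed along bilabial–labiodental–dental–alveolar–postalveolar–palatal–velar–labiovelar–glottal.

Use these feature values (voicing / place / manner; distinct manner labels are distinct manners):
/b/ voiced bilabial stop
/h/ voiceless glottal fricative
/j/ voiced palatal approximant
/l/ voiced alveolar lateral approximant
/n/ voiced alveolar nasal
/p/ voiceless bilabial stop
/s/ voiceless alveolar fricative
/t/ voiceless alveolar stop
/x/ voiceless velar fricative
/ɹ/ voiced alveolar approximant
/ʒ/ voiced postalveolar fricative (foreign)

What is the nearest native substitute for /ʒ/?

s

/s/ is closest: same manner (fricative), place distance 1 (postalveolar→alveolar), voicing differs (+1); total 2. Next closest is /x/ at distance 3.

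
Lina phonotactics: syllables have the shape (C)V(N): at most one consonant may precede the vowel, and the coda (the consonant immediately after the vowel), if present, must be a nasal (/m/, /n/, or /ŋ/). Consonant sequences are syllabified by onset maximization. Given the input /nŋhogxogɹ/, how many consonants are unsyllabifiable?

5

The consonants /n/, /ŋ/, /g/, /g/, /ɹ/ cannot be parsed into a legal (C)V(N) syllable (only a nasal (/m/, /n/, or /ŋ/) is licensed in coda position; onsets are limited to one consonant).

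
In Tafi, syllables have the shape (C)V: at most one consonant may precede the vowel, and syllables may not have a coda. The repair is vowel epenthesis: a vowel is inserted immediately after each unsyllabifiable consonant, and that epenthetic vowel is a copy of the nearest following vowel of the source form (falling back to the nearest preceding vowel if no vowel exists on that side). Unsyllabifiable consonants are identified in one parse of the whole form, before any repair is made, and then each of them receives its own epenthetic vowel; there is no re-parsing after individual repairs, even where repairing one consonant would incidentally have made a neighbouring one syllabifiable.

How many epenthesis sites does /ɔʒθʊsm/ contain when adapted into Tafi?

3

The unsyllabifiable consonants are /ʒ/, /s/, /m/; each receives one epenthetic vowel.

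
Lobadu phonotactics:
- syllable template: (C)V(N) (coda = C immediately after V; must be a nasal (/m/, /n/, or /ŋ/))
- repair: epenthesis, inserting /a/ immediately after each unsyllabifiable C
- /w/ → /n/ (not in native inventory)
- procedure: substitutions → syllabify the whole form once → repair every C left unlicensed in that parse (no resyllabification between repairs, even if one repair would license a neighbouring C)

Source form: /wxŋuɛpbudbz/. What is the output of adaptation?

Substitution: /w/ → /n/, giving /nxŋuɛpbudbz/.
The consonants /n/, /x/, /p/, /d/, /b/, /z/ cannot be parsed into a legal (C)V(N) syllable (only a nasal (/m/, /n/, or /ŋ/) is licensed in coda position; onsets are limited to one consonant).
Each unlicensed consonant becomes the onset of a new syllable: /n/ → /na/, /x/ → /xa/, /p/ → /pa/, /d/ → /da/, /b/ → /ba/, /z/ → /za/.

naxaŋuɛpabudabaza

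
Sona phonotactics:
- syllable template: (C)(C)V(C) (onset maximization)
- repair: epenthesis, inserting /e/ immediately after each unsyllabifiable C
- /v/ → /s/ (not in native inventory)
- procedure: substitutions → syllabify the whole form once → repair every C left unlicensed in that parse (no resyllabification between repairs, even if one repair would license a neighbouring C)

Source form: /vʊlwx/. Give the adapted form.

Substitution: /v/ → /s/, giving /sʊlwx/.
Under (C)(C)V(C), the unsyllabifiable consonants are /w/, /x/ (at most one coda consonant is licensed; onsets may contain at most 2 consonants).
Epenthesis after each stranded consonant: /w/ → /we/, /x/ → /xe/.

sʊlwexe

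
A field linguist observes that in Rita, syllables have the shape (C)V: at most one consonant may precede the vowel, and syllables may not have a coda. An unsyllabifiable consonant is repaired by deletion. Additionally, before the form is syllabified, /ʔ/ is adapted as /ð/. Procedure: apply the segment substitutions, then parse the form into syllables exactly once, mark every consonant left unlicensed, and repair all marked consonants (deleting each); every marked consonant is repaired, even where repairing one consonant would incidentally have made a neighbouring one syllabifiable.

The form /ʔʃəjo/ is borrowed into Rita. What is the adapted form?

ʃəjo

Substitution: /ʔ/ → /ð/, giving /ðʃəjo/.
The consonants /ð/ cannot be parsed into a legal (C)V syllable (no codas are permitted; onsets are limited to one consonant).
Deletion applies to /ð/.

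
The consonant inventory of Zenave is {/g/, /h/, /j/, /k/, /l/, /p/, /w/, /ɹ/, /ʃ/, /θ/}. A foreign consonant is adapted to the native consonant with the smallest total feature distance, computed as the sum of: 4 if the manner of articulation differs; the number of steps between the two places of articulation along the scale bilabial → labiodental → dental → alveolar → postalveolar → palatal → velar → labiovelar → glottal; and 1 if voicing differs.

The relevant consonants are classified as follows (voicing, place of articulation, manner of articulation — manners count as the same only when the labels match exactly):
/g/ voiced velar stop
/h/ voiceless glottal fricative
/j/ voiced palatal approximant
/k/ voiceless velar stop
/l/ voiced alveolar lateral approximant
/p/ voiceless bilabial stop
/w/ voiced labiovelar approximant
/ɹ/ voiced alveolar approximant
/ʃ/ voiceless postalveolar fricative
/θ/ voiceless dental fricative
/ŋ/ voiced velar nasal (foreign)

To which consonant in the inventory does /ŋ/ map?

g

/g/ is closest: manner differs (nasal→stop, +4), place distance 0 (velar→velar), same voicing; total 4. Next closest is /j/ at distance 5.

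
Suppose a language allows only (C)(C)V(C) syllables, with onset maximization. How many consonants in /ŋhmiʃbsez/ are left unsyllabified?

1

Under (C)(C)V(C), the unsyllabifiable consonants are /ŋ/ (at most one coda consonant is licensed; onsets may contain at most 2 consonants).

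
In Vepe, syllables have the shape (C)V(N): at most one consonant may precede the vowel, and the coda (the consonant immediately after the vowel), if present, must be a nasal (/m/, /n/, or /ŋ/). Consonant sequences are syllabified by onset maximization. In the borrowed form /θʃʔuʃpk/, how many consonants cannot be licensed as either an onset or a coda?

5

The consonants /θ/, /ʃ/, /ʃ/, /p/, /k/ cannot be parsed into a legal (C)V(N) syllable (only a nasal (/m/, /n/, or /ŋ/) is licensed in coda position; onsets are limited to one consonant).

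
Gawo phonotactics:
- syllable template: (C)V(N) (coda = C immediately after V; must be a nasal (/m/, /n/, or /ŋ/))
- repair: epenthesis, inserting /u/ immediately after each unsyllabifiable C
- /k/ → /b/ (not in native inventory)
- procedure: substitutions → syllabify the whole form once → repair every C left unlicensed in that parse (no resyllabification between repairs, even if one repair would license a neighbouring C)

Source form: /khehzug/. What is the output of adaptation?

Substitution: /k/ → /b/, giving /bhehzug/.
Under (C)V(N), the unsyllabifiable consonants are /b/, /h/, /g/ (only a nasal (/m/, /n/, or /ŋ/) is licensed in coda position; onsets are limited to one consonant).
Inserting the epenthetic vowel yields /b/ → /bu/, /h/ → /hu/, /g/ → /gu/.

buhehuzugu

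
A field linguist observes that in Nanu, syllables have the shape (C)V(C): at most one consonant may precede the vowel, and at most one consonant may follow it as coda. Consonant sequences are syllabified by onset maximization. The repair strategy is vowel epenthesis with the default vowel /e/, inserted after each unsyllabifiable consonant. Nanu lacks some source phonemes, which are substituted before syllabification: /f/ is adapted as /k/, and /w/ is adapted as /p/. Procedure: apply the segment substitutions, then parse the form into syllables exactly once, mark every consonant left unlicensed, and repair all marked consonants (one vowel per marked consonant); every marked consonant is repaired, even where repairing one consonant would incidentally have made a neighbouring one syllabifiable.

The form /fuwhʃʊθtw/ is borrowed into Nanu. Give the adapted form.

kupheʃʊθtepe

Substitution: /f/ → /k/, /w/ → /p/, giving /kuphʃʊθtp/.
Syllabifying with onset maximization leaves /h/, /t/, /p/ stranded (at most one coda consonant is licensed; onsets are limited to one consonant).
Each unlicensed consonant becomes the onset of a new syllable: /h/ → /he/, /t/ → /te/, /p/ → /pe/.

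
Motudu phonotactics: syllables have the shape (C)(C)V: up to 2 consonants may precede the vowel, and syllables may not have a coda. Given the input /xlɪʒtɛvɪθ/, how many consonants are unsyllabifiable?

1

The consonants /θ/ cannot be parsed into a legal (C)(C)V syllable (no codas are permitted; onsets may contain at most 2 consonants).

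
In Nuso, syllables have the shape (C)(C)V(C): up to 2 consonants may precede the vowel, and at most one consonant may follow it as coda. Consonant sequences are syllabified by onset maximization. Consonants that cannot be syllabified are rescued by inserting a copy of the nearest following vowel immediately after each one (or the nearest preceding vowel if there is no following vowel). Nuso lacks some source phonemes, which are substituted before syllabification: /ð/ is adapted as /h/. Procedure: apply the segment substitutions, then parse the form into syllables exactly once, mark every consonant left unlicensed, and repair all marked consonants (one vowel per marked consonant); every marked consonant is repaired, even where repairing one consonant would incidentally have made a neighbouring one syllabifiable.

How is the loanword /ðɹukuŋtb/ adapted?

Substitution: /ð/ → /h/, giving /hɹukuŋtb/.
Syllabifying with onset maximization leaves /t/, /b/ stranded (at most one coda consonant is licensed; onsets may contain at most 2 consonants).
Inserting the epenthetic vowel yields /t/ → /tu/, /b/ → /bu/.

hɹukuŋtubu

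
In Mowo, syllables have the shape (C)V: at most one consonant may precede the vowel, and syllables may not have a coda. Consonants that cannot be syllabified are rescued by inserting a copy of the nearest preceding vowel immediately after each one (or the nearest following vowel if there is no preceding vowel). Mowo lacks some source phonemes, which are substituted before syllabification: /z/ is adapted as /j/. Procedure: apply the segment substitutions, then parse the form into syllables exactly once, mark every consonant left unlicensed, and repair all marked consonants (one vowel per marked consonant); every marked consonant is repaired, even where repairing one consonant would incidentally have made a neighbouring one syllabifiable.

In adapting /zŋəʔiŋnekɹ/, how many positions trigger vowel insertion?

After substitution the input is /jŋəʔiŋnekɹ/.
The unsyllabifiable consonants are /j/, /ŋ/, /k/, /ɹ/; each receives one epenthetic vowel.

4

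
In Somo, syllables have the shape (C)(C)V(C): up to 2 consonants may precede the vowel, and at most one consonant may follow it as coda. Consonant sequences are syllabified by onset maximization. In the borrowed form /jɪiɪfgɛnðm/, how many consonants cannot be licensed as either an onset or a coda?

The consonants /ð/, /m/ cannot be parsed into a legal (C)(C)V(C) syllable (at most one coda consonant is licensed; onsets may contain at most 2 consonants).

2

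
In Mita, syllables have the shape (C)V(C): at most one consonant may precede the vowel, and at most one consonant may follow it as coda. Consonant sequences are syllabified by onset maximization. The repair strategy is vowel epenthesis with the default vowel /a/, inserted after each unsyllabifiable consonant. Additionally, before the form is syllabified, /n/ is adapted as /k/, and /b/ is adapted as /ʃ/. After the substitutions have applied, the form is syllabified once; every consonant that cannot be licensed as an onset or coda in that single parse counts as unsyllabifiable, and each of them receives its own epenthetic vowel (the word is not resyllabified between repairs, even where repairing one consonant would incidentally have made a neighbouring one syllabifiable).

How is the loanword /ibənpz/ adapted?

iʃəkpaza

Substitution: /b/ → /ʃ/, /n/ → /k/, giving /iʃəkpz/.
The consonants /p/, /z/ cannot be parsed into a legal (C)V(C) syllable (at most one coda consonant is licensed; onsets are limited to one consonant).
Inserting the epenthetic vowel yields /p/ → /pa/, /z/ → /za/.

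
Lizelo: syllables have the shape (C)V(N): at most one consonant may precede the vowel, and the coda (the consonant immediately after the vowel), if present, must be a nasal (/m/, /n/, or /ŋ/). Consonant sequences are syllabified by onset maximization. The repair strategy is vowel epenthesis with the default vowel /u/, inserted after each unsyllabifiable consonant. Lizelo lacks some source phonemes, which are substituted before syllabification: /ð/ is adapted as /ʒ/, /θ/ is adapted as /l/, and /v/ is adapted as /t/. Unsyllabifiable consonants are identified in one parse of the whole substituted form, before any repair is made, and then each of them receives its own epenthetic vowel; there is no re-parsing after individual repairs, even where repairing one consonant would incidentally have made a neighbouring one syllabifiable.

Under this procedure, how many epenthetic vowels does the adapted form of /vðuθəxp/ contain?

After substitution the input is /tʒuləxp/.
The unsyllabifiable consonants are /t/, /x/, /p/; each receives one epenthetic vowel.

3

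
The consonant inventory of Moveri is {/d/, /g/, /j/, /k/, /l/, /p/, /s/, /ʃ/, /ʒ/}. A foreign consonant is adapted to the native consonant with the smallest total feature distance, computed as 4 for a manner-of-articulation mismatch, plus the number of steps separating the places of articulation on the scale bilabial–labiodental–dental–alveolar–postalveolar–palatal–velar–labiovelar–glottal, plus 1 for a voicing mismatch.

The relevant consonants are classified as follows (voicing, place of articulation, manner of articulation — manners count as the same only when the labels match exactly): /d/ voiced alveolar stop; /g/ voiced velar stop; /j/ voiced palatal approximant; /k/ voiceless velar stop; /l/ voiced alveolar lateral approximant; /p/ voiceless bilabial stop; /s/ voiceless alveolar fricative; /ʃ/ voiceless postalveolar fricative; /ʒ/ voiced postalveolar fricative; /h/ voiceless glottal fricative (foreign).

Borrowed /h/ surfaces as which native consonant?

ʃ

/ʃ/ is closest: same manner (fricative), place distance 4 (glottal→postalveolar), same voicing; total 4. Next closest is /s/ at distance 5.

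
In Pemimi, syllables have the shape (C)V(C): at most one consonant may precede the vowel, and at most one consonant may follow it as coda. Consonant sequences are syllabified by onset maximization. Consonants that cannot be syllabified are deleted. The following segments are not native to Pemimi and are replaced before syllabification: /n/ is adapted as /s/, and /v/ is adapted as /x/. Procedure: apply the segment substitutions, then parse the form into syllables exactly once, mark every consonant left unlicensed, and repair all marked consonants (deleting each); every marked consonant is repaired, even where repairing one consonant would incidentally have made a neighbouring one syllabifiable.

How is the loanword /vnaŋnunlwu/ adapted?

saŋsuswu

Substitution: /v/ → /x/, /n/ → /s/, giving /xsaŋsuslwu/.
The consonants /x/, /l/ cannot be parsed into a legal (C)V(C) syllable (at most one coda consonant is licensed; onsets are limited to one consonant).
Each unlicensed consonant is deleted: /x/, /l/.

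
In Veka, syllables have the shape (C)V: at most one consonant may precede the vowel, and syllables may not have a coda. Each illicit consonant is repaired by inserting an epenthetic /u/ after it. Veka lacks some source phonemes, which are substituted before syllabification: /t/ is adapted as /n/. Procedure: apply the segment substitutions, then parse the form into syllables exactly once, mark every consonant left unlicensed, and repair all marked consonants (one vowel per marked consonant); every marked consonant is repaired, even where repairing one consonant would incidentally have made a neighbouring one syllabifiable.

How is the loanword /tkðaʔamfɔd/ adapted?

Substitution: /t/ → /n/, giving /nkðaʔamfɔd/.
The consonants /n/, /k/, /m/, /d/ cannot be parsed into a legal (C)V syllable (no codas are permitted; onsets are limited to one consonant).
Inserting the epenthetic vowel yields /n/ → /nu/, /k/ → /ku/, /m/ → /mu/, /d/ → /du/.

nukuðaʔamufɔdu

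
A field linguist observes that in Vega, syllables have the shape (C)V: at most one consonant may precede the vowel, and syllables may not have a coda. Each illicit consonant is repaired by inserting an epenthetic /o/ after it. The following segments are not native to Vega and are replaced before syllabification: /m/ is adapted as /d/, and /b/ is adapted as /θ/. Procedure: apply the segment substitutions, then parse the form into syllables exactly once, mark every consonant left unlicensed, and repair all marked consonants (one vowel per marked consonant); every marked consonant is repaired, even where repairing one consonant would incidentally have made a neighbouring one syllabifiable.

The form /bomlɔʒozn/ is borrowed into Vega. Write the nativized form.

θodolɔʒozono

Substitution: /b/ → /θ/, /m/ → /d/, giving /θodlɔʒozn/.
Under (C)V, the unsyllabifiable consonants are /d/, /z/, /n/ (no codas are permitted; onsets are limited to one consonant).
Epenthesis after each stranded consonant: /d/ → /do/, /z/ → /zo/, /n/ → /no/.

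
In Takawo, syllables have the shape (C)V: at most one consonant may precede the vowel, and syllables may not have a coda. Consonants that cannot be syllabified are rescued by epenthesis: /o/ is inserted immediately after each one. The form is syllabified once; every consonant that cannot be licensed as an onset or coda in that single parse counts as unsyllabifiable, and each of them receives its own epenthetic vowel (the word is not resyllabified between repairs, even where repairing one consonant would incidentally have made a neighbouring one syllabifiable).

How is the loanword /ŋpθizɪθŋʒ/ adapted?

ŋopoθizɪθoŋoʒo

The consonants /ŋ/, /p/, /θ/, /ŋ/, /ʒ/ cannot be parsed into a legal (C)V syllable (no codas are permitted; onsets are limited to one consonant).
Each unlicensed consonant becomes the onset of a new syllable: /ŋ/ → /ŋo/, /p/ → /po/, /θ/ → /θo/, /ŋ/ → /ŋo/, /ʒ/ → /ʒo/.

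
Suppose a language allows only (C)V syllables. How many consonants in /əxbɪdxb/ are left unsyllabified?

4

Syllabifying with onset maximization leaves /x/, /d/, /x/, /b/ stranded (no codas are permitted; onsets are limited to one consonant).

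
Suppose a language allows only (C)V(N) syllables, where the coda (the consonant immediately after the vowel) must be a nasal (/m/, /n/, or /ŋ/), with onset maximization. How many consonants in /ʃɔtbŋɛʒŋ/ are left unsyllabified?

Syllabifying with onset maximization leaves /t/, /b/, /ʒ/, /ŋ/ stranded (only a nasal (/m/, /n/, or /ŋ/) is licensed in coda position; onsets are limited to one consonant).

4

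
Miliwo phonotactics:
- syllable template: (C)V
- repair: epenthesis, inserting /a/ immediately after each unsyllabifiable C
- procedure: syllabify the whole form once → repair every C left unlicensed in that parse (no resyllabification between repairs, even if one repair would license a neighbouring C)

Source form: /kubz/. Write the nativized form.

Under (C)V, the unsyllabifiable consonants are /b/, /z/ (no codas are permitted; onsets are limited to one consonant).
Inserting the epenthetic vowel yields /b/ → /ba/, /z/ → /za/.

kubaza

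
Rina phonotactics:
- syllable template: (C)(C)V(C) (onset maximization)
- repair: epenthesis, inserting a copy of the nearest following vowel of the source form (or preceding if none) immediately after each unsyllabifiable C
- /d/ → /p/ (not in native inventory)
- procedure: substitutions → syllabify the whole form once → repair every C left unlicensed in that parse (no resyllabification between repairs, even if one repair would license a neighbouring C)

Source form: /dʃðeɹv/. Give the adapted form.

Substitution: /d/ → /p/, giving /pʃðeɹv/.
Syllabifying with onset maximization leaves /p/, /v/ stranded (at most one coda consonant is licensed; onsets may contain at most 2 consonants).
Epenthesis after each stranded consonant: /p/ → /pe/, /v/ → /ve/.

peʃðeɹve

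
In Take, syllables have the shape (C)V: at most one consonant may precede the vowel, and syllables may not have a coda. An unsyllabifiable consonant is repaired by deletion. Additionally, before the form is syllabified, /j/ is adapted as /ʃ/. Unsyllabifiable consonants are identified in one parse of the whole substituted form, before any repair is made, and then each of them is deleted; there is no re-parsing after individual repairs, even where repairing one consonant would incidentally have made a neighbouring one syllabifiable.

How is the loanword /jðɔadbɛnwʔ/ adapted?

ðɔabɛ

Substitution: /j/ → /ʃ/, giving /ʃðɔadbɛnwʔ/.
The consonants /ʃ/, /d/, /n/, /w/, /ʔ/ cannot be parsed into a legal (C)V syllable (no codas are permitted; onsets are limited to one consonant).
Each unlicensed consonant is deleted: /ʃ/, /d/, /n/, /w/, /ʔ/.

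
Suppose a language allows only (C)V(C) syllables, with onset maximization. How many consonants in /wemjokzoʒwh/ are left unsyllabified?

Under (C)V(C), the unsyllabifiable consonants are /w/, /h/ (at most one coda consonant is licensed; onsets are limited to one consonant).

2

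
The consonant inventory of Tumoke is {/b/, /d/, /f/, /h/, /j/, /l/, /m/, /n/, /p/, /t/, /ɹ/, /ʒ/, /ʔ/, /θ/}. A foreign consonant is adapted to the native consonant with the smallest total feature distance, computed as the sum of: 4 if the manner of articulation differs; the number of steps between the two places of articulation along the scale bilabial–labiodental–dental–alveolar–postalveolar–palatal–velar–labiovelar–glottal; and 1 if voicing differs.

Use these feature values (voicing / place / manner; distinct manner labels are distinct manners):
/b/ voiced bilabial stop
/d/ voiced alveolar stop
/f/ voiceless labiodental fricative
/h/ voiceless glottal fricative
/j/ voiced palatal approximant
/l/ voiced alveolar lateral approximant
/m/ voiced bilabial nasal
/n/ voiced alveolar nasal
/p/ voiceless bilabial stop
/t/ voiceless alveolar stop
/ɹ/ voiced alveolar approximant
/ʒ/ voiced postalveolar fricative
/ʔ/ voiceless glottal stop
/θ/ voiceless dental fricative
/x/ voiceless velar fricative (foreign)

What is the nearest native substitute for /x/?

/h/ is closest: same manner (fricative), place distance 2 (velar→glottal), same voicing; total 2. Next closest is /ʒ/ at distance 3.

h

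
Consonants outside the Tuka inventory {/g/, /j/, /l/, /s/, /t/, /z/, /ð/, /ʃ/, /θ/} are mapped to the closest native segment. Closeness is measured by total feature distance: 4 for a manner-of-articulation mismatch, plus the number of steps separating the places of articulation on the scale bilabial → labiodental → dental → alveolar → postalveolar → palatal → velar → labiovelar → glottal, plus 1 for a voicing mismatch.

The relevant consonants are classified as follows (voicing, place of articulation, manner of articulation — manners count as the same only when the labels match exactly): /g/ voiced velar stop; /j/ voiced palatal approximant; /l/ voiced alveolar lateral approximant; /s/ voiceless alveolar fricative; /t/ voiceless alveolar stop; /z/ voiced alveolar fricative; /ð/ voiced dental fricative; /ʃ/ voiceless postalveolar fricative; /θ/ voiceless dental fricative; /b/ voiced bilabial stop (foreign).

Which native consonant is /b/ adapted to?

t

/t/ is closest: same manner (stop), place distance 3 (bilabial→alveolar), voicing differs (+1); total 4. Next closest is /g/ at distance 6.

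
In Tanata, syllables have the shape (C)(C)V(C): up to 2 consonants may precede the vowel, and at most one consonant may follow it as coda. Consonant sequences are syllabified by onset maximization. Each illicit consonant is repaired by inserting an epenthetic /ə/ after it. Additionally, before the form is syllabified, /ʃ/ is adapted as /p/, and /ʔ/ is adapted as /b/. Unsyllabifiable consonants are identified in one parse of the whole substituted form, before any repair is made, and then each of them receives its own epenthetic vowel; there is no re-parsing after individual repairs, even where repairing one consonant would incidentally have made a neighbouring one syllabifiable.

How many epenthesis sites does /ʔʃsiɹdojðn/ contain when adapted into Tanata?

3

After substitution the input is /bpsiɹdojðn/.
The unsyllabifiable consonants are /b/, /ð/, /n/; each receives one epenthetic vowel.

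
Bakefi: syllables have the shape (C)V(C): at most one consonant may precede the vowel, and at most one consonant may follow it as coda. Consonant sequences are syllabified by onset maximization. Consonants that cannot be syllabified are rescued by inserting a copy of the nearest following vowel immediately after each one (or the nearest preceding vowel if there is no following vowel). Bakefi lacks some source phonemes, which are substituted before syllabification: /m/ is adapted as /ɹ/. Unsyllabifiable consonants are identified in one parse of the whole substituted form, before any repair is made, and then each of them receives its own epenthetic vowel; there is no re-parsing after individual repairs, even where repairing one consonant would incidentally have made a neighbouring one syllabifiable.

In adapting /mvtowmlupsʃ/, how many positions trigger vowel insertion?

5

After substitution the input is /ɹvtowɹlupsʃ/.
The unsyllabifiable consonants are /ɹ/, /v/, /ɹ/, /s/, /ʃ/; each receives one epenthetic vowel.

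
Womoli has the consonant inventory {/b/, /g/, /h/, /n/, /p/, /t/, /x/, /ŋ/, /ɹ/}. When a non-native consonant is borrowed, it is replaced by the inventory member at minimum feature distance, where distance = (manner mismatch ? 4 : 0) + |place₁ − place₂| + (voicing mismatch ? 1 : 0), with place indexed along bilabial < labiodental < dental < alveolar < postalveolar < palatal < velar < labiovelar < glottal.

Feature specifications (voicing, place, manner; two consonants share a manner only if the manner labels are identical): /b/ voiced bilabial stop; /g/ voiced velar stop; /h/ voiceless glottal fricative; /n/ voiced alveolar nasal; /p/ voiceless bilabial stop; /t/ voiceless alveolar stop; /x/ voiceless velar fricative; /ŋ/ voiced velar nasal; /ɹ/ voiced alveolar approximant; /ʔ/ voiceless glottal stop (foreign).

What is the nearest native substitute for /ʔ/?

/g/ is closest: same manner (stop), place distance 2 (glottal→velar), voicing differs (+1); total 3. Next closest is /h/ at distance 4.

g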